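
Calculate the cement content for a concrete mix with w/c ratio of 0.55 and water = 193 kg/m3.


Cement = water / (w/c)
= 193 / 0.55
= 350.9 kg/m3

350.9


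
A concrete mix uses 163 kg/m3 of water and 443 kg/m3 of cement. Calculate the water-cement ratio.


w/c = water / cement
w/c = 163 / 443 = 0.368

0.368


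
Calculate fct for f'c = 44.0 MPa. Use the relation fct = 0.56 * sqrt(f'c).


fct = 0.56 * sqrt(44.0)
= 0.56 * 6.633
= 3.715 MPa

3.715


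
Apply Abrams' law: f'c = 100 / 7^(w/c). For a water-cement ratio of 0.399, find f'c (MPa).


f'c = 100 / 7^0.399
= 100 / 2.174
= 46.01 MPa

46.01


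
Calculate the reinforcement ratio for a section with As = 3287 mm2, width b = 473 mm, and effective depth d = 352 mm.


rho = As / (b * d)
= 3287 / (473 * 352)
= 0.0197

0.0197


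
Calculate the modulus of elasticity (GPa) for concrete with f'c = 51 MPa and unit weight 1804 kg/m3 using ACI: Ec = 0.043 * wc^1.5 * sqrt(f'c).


Ec = 0.043 * 1804^1.5 * sqrt(51) / 1000
= 23.53 GPa

23.53


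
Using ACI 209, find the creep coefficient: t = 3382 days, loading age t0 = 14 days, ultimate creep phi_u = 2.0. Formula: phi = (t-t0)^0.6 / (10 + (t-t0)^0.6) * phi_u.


dt = 3382 - 14 = 3368
phi = 3368^0.6 / (10 + 3368^0.6) * 2.0
= 1.858

1.858


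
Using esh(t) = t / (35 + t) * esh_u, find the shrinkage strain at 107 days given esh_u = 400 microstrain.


esh(107) = 107 / (35 + 107) * 400
= 107 / 142 * 400
= 301.4 microstrain

301.4


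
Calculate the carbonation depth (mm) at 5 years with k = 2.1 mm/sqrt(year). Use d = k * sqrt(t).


depth = k * sqrt(t)
= 2.1 * sqrt(5)
= 4.7 mm

4.7


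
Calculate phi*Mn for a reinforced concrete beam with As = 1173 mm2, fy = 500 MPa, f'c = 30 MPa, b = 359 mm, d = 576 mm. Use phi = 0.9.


a = As * fy / (0.85 * f'c * b)
= 1173 * 500 / (0.85 * 30 * 359)
= 64.0669 mm
Mn = As * fy * (d - a/2) / 10^6
= 319.0364 kN-m
phi*Mn = 0.9 * 319.0364 = 287.13 kN-m

287.13


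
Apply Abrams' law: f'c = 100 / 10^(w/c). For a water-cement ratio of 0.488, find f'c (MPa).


f'c = 100 / 10^0.488
= 100 / 3.076
= 32.51 MPa

32.51


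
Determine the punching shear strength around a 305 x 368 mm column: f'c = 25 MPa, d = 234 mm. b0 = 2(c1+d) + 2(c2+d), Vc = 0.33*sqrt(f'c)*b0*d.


b0 = 2*(305 + 234) + 2*(368 + 234) = 2282 mm
Vc = 0.33 * sqrt(25) * 2282 * 234 / 1000
= 881.08 kN

881.08


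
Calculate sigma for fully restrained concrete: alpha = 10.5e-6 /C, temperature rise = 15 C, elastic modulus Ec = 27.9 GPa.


sigma = alpha * dT * Ec
= 10.5e-6 * 15 * 27.9 * 1000
= 4.394 MPa

4.394


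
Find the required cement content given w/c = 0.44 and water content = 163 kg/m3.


Cement = water / (w/c)
= 163 / 0.44
= 370.5 kg/m3

370.5


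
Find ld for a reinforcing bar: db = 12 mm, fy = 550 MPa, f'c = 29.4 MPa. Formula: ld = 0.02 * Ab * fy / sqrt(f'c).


Ab = pi * 12^2 / 4 = 113.097 mm2
ld = 0.02 * 113.097 * 550 / sqrt(29.4)
= 229.4 mm

229.4


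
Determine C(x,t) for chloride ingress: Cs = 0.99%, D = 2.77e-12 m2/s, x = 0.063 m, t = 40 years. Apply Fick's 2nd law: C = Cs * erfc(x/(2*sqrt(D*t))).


t_seconds = 40 * 365.25 * 24 * 3600 = 1262304000.0 s
arg = 0.063 / (2 * sqrt(2.77e-12 * 1262304000.0))
= 0.5327
erfc(0.5327) = 0.4512
C = 0.99 * 0.4512 = 0.4467%

0.4467


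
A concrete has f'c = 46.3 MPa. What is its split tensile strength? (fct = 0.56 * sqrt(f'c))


fct = 0.56 * sqrt(46.3)
= 0.56 * 6.804
= 3.81 MPa

3.81


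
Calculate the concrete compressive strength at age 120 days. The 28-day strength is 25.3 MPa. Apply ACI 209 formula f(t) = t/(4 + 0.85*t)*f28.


f(120) = 120 / (4 + 0.85 * 120) * 25.3
= 120 / 106.0 * 25.3
= 28.64 MPa

28.64


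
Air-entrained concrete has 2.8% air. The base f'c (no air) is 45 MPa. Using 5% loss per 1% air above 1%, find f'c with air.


Strength loss = (2.8 - 1) * 5 = 9.0%
f'c = 45 * (1 - 9.0/100)
= 40.95 MPa

40.95


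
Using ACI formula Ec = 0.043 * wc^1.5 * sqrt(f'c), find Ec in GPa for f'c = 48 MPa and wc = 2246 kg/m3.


Ec = 0.043 * 2246^1.5 * sqrt(48) / 1000
= 31.71 GPa

31.71


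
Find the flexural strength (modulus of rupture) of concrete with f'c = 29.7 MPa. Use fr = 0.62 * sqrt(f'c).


fr = 0.62 * sqrt(29.7)
= 3.379 MPa

3.379


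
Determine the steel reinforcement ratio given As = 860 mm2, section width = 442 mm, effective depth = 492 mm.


rho = As / (b * d)
= 860 / (442 * 492)
= 0.004

0.004


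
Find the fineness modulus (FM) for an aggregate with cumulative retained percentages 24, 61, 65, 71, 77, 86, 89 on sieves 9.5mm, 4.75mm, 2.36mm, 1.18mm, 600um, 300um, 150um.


FM = sum(cumulative % retained) / 100
= 473 / 100
= 4.73

4.73


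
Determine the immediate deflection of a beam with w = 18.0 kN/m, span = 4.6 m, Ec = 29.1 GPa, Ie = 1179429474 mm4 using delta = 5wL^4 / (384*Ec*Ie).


Convert: L = 4.6 m = 4600 mm, Ec = 29.1 GPa = 29100 MPa
delta = 5 * 18.0 * 4600^4 / (384 * 29100 * 1179429474)
= 3.06 mm

3.06


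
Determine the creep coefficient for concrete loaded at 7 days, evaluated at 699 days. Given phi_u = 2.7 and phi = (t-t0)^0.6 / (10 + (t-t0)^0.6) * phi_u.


dt = 699 - 7 = 692
phi = 692^0.6 / (10 + 692^0.6) * 2.7
= 2.254

2.254


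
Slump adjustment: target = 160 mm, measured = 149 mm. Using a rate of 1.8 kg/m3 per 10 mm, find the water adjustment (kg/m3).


Difference = 160 - 149 = 11 mm
Water adjustment = 11 * 1.8 / 10 = 2.0 kg/m3

2.0


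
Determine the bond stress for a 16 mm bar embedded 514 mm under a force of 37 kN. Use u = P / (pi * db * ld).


u = P / (pi * db * ld)
= 37 * 1000 / (pi * 16 * 514)
= 1.432 MPa

1.432


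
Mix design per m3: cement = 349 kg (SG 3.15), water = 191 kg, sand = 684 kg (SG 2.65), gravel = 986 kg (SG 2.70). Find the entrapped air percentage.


Vol cement = 349 / (3.15 * 1000) = 0.110794 m3
Vol water = 191 / 1000 = 0.191 m3
Vol sand = 684 / (2.65 * 1000) = 0.258113 m3
Vol gravel = 986 / (2.70 * 1000) = 0.365185 m3
Total solid + water volume = 0.925092 m3
Air = (1 - 0.925092) * 100 = 7.49%

7.49


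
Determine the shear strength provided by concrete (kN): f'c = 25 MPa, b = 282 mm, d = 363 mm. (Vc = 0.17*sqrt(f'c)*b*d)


Vc = 0.17 * sqrt(25) * 282 * 363 / 1000
= 87.01 kN

87.01


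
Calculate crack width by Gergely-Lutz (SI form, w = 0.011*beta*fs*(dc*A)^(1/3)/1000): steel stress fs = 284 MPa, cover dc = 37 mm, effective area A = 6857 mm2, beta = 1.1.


w = 0.011 * beta * fs * (dc * A)^(1/3) / 1000
= 0.011 * 1.1 * 284 * (37 * 6857)^(1/3) / 1000
= 0.218 mm

0.218


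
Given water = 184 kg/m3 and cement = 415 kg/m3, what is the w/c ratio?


w/c = water / cement
w/c = 184 / 415 = 0.443

0.443


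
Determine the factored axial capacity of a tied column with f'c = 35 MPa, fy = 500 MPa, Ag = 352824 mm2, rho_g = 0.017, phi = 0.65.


Ast = rho * Ag = 0.017 * 352824 = 5998.008 mm2
phi*Pn = 0.65 * 0.80 * (0.85 * 35 * (352824 - 5998.008) + 500 * 5998.008) / 1000
= 6924.88 kN

6924.88


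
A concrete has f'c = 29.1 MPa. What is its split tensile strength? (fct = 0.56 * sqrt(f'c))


fct = 0.56 * sqrt(29.1)
= 0.56 * 5.394
= 3.021 MPa

3.021


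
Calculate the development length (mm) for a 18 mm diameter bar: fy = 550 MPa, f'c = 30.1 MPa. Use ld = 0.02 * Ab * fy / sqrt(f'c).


Ab = pi * 18^2 / 4 = 254.469 mm2
ld = 0.02 * 254.469 * 550 / sqrt(30.1)
= 510.2 mm

510.2


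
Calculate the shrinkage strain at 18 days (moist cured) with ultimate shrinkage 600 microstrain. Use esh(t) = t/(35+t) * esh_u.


esh(18) = 18 / (35 + 18) * 600
= 18 / 53 * 600
= 203.8 microstrain

203.8


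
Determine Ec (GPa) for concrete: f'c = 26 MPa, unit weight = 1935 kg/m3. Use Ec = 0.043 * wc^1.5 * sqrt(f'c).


Ec = 0.043 * 1935^1.5 * sqrt(26) / 1000
= 18.66 GPa

18.66


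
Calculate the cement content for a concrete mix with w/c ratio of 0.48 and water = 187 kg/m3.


Cement = water / (w/c)
= 187 / 0.48
= 389.6 kg/m3

389.6


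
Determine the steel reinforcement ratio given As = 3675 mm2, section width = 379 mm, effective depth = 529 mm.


rho = As / (b * d)
= 3675 / (379 * 529)
= 0.0183

0.0183


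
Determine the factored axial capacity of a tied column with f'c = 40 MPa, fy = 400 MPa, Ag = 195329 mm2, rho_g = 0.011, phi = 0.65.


Ast = rho * Ag = 0.011 * 195329 = 2148.619 mm2
phi*Pn = 0.65 * 0.80 * (0.85 * 40 * (195329 - 2148.619) + 400 * 2148.619) / 1000
= 3862.34 kN

3862.34


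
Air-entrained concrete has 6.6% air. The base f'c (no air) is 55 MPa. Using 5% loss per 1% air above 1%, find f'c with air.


Strength loss = (6.6 - 1) * 5 = 28.0%
f'c = 55 * (1 - 28.0/100)
= 39.6 MPa

39.6


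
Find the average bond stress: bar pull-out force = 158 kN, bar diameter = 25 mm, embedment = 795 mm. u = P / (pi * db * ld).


u = P / (pi * db * ld)
= 158 * 1000 / (pi * 25 * 795)
= 2.53 MPa

2.53


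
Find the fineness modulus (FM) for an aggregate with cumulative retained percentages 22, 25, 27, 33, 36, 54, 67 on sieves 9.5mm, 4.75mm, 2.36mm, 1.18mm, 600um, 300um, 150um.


FM = sum(cumulative % retained) / 100
= 264 / 100
= 2.64

2.64


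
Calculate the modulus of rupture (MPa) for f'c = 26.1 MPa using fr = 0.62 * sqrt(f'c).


fr = 0.62 * sqrt(26.1)
= 3.167 MPa

3.167


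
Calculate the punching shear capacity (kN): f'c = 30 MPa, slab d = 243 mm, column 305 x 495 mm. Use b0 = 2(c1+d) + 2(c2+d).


b0 = 2*(305 + 243) + 2*(495 + 243) = 2572 mm
Vc = 0.33 * sqrt(30) * 2572 * 243 / 1000
= 1129.67 kN

1129.67


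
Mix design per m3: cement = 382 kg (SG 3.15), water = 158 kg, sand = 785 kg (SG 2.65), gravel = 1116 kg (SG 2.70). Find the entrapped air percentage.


Vol cement = 382 / (3.15 * 1000) = 0.12127 m3
Vol water = 158 / 1000 = 0.158 m3
Vol sand = 785 / (2.65 * 1000) = 0.296226 m3
Vol gravel = 1116 / (2.70 * 1000) = 0.413333 m3
Total solid + water volume = 0.98883 m3
Air = (1 - 0.98883) * 100 = 1.12%

1.12


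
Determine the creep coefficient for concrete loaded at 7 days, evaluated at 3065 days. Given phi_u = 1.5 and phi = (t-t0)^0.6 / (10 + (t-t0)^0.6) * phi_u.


dt = 3065 - 7 = 3058
phi = 3058^0.6 / (10 + 3058^0.6) * 1.5
= 1.388

1.388


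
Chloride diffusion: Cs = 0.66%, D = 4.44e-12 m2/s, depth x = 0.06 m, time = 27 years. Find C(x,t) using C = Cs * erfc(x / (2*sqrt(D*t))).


t_seconds = 27 * 365.25 * 24 * 3600 = 852055200.0 s
arg = 0.06 / (2 * sqrt(4.44e-12 * 852055200.0))
= 0.4877
erfc(0.4877) = 0.4903
C = 0.66 * 0.4903 = 0.3236%

0.3236


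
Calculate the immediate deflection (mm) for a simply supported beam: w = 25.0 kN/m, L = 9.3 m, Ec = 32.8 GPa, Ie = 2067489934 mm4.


Convert: L = 9.3 m = 9300 mm, Ec = 32.8 GPa = 32800 MPa
delta = 5 * 25.0 * 9300^4 / (384 * 32800 * 2067489934)
= 35.91 mm

35.91


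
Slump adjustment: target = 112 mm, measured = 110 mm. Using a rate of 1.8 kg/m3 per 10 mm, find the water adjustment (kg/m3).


Difference = 112 - 110 = 2 mm
Water adjustment = 2 * 1.8 / 10 = 0.4 kg/m3

0.4


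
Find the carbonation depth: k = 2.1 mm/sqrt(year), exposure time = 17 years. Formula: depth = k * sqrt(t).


depth = k * sqrt(t)
= 2.1 * sqrt(17)
= 8.66 mm

8.66


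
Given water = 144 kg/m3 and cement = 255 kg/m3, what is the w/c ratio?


w/c = water / cement
w/c = 144 / 255 = 0.565

0.565


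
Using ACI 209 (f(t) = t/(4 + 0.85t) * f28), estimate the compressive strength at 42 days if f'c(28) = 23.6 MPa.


f(42) = 42 / (4 + 0.85 * 42) * 23.6
= 42 / 39.7 * 23.6
= 24.97 MPa

24.97


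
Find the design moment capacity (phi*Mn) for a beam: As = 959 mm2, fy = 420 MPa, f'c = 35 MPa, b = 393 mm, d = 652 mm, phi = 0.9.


a = As * fy / (0.85 * f'c * b)
= 959 * 420 / (0.85 * 35 * 393)
= 34.4499 mm
Mn = As * fy * (d - a/2) / 10^6
= 255.6747 kN-m
phi*Mn = 0.9 * 255.6747 = 230.11 kN-m

230.11


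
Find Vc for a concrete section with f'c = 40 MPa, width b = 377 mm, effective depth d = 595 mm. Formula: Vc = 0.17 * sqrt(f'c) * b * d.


Vc = 0.17 * sqrt(40) * 377 * 595 / 1000
= 241.18 kN

241.18


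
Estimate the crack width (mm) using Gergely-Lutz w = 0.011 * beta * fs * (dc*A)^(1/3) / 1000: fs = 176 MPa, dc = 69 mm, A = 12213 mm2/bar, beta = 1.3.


w = 0.011 * beta * fs * (dc * A)^(1/3) / 1000
= 0.011 * 1.3 * 176 * (69 * 12213)^(1/3) / 1000
= 0.238 mm

0.238


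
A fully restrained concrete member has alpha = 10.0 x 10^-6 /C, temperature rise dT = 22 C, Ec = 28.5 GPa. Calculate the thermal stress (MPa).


sigma = alpha * dT * Ec
= 10.0e-6 * 22 * 28.5 * 1000
= 6.27 MPa

6.27


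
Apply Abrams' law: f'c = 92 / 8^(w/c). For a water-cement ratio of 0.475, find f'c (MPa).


f'c = 92 / 8^0.475
= 92 / 2.685
= 34.26 MPa

34.26


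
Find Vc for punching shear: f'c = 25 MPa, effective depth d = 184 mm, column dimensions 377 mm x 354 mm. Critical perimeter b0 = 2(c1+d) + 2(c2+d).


b0 = 2*(377 + 184) + 2*(354 + 184) = 2198 mm
Vc = 0.33 * sqrt(25) * 2198 * 184 / 1000
= 667.31 kN

667.31


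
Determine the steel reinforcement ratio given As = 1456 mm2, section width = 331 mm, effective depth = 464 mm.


rho = As / (b * d)
= 1456 / (331 * 464)
= 0.0095

0.0095


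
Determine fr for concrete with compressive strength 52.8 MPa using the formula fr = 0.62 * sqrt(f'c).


fr = 0.62 * sqrt(52.8)
= 4.505 MPa

4.505


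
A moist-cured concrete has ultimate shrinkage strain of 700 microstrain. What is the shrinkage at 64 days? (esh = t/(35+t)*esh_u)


esh(64) = 64 / (35 + 64) * 700
= 64 / 99 * 700
= 452.5 microstrain

452.5


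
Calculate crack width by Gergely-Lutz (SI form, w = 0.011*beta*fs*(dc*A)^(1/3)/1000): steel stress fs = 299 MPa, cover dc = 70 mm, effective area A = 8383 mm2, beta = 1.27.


w = 0.011 * beta * fs * (dc * A)^(1/3) / 1000
= 0.011 * 1.27 * 299 * (70 * 8383)^(1/3) / 1000
= 0.35 mm

0.35


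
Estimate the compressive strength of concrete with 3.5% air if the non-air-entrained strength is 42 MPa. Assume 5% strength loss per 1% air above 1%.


Strength loss = (3.5 - 1) * 5 = 12.5%
f'c = 42 * (1 - 12.5/100)
= 36.75 MPa

36.75


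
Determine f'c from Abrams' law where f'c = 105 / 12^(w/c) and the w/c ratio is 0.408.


f'c = 105 / 12^0.408
= 105 / 2.756
= 38.1 MPa

38.1


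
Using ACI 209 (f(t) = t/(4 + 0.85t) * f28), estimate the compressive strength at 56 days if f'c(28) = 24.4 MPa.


f(56) = 56 / (4 + 0.85 * 56) * 24.4
= 56 / 51.6 * 24.4
= 26.48 MPa

26.48


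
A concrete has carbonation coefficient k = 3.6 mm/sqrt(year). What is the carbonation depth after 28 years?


depth = k * sqrt(t)
= 3.6 * sqrt(28)
= 19.05 mm

19.05


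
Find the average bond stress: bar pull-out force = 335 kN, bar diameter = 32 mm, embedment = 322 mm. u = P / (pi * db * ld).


u = P / (pi * db * ld)
= 335 * 1000 / (pi * 32 * 322)
= 10.349 MPa

10.349


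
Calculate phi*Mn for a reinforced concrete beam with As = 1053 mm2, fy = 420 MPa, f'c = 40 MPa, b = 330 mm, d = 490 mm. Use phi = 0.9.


a = As * fy / (0.85 * f'c * b)
= 1053 * 420 / (0.85 * 40 * 330)
= 39.4171 mm
Mn = As * fy * (d - a/2) / 10^6
= 207.9911 kN-m
phi*Mn = 0.9 * 207.9911 = 187.19 kN-m

187.19


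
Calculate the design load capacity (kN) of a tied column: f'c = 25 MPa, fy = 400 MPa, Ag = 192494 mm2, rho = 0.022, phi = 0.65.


Ast = rho * Ag = 0.022 * 192494 = 4234.868 mm2
phi*Pn = 0.65 * 0.80 * (0.85 * 25 * (192494 - 4234.868) + 400 * 4234.868) / 1000
= 2961.12 kN

2961.12


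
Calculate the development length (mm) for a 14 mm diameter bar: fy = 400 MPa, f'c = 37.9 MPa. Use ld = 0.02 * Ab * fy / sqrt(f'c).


Ab = pi * 14^2 / 4 = 153.938 mm2
ld = 0.02 * 153.938 * 400 / sqrt(37.9)
= 200.0 mm

200.0


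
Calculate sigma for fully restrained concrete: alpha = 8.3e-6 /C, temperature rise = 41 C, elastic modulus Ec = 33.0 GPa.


sigma = alpha * dT * Ec
= 8.3e-6 * 41 * 33.0 * 1000
= 11.23 MPa

11.23


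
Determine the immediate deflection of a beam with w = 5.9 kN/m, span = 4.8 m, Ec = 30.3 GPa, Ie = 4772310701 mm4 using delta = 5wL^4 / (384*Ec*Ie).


Convert: L = 4.8 m = 4800 mm, Ec = 30.3 GPa = 30300 MPa
delta = 5 * 5.9 * 4800^4 / (384 * 30300 * 4772310701)
= 0.28 mm

0.28


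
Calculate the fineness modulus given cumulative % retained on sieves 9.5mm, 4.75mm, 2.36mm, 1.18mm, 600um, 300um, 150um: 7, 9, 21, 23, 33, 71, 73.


FM = sum(cumulative % retained) / 100
= 237 / 100
= 2.37

2.37


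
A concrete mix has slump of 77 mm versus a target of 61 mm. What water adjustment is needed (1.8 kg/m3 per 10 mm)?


Difference = 61 - 77 = -16 mm
Water adjustment = -16 * 1.8 / 10 = -2.9 kg/m3

-2.9


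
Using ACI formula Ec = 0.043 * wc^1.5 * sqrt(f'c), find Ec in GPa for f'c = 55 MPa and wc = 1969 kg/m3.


Ec = 0.043 * 1969^1.5 * sqrt(55) / 1000
= 27.86 GPa

27.86


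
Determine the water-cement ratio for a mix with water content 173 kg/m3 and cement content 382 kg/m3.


w/c = water / cement
w/c = 173 / 382 = 0.453

0.453


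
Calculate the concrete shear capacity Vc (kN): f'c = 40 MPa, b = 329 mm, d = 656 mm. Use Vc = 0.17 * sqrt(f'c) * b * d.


Vc = 0.17 * sqrt(40) * 329 * 656 / 1000
= 232.05 kN

232.05


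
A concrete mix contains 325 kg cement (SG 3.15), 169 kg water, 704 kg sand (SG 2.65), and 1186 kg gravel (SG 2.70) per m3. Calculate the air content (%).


Vol cement = 325 / (3.15 * 1000) = 0.103175 m3
Vol water = 169 / 1000 = 0.169 m3
Vol sand = 704 / (2.65 * 1000) = 0.26566 m3
Vol gravel = 1186 / (2.70 * 1000) = 0.439259 m3
Total solid + water volume = 0.977094 m3
Air = (1 - 0.977094) * 100 = 2.29%

2.29


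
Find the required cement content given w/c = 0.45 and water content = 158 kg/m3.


Cement = water / (w/c)
= 158 / 0.45
= 351.1 kg/m3

351.1


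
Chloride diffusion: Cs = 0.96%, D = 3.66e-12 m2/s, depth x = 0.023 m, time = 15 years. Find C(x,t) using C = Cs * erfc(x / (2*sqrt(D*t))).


t_seconds = 15 * 365.25 * 24 * 3600 = 473364000.0 s
arg = 0.023 / (2 * sqrt(3.66e-12 * 473364000.0))
= 0.2763
erfc(0.2763) = 0.696
C = 0.96 * 0.696 = 0.6682%

0.6682


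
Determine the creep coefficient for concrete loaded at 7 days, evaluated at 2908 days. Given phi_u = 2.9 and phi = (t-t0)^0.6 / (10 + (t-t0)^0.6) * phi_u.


dt = 2908 - 7 = 2901
phi = 2901^0.6 / (10 + 2901^0.6) * 2.9
= 2.676

2.676


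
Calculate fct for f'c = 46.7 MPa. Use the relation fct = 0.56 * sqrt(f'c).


fct = 0.56 * sqrt(46.7)
= 0.56 * 6.834
= 3.827 MPa

3.827


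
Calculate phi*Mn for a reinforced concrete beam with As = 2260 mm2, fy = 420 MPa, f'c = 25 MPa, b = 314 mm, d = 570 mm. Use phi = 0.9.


a = As * fy / (0.85 * f'c * b)
= 2260 * 420 / (0.85 * 25 * 314)
= 142.2555 mm
Mn = As * fy * (d - a/2) / 10^6
= 473.5295 kN-m
phi*Mn = 0.9 * 473.5295 = 426.18 kN-m

426.18


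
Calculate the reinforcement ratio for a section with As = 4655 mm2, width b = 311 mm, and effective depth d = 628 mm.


rho = As / (b * d)
= 4655 / (311 * 628)
= 0.0238

0.0238


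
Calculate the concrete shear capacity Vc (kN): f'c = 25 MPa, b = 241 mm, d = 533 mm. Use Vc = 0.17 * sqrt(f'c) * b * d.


Vc = 0.17 * sqrt(25) * 241 * 533 / 1000
= 109.19 kN

109.19


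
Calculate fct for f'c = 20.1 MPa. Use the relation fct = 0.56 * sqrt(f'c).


fct = 0.56 * sqrt(20.1)
= 0.56 * 4.483
= 2.511 MPa

2.511


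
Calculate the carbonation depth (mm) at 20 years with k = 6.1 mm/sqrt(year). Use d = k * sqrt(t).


depth = k * sqrt(t)
= 6.1 * sqrt(20)
= 27.28 mm

27.28


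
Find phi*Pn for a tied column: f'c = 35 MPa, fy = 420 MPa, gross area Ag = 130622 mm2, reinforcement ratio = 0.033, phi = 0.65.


Ast = rho * Ag = 0.033 * 130622 = 4310.526 mm2
phi*Pn = 0.65 * 0.80 * (0.85 * 35 * (130622 - 4310.526) + 420 * 4310.526) / 1000
= 2895.46 kN

2895.46


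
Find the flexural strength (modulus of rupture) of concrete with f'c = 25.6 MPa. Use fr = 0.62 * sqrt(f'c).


fr = 0.62 * sqrt(25.6)
= 3.137 MPa

3.137


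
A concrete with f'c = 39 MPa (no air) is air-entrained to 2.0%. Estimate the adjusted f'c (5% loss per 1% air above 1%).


Strength loss = (2.0 - 1) * 5 = 5.0%
f'c = 39 * (1 - 5.0/100)
= 37.05 MPa

37.05


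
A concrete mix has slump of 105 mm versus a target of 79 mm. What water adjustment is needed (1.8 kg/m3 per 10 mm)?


Difference = 79 - 105 = -26 mm
Water adjustment = -26 * 1.8 / 10 = -4.7 kg/m3

-4.7


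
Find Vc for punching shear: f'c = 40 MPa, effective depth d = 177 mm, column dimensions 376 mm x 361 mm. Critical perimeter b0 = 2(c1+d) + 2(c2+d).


b0 = 2*(376 + 177) + 2*(361 + 177) = 2182 mm
Vc = 0.33 * sqrt(40) * 2182 * 177 / 1000
= 806.07 kN

806.07


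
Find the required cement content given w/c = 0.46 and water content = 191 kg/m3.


Cement = water / (w/c)
= 191 / 0.46
= 415.2 kg/m3

415.2


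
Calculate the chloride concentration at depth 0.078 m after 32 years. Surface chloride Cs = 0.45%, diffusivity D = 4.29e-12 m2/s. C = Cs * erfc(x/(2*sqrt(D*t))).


t_seconds = 32 * 365.25 * 24 * 3600 = 1009843200.0 s
arg = 0.078 / (2 * sqrt(4.29e-12 * 1009843200.0))
= 0.5925
erfc(0.5925) = 0.4021
C = 0.45 * 0.4021 = 0.1809%

0.1809


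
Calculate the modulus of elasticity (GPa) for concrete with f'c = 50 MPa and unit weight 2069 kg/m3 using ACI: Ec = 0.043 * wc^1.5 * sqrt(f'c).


Ec = 0.043 * 2069^1.5 * sqrt(50) / 1000
= 28.62 GPa

28.62


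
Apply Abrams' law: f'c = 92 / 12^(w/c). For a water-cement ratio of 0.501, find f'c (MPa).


f'c = 92 / 12^0.501
= 92 / 3.473
= 26.49 MPa

26.49


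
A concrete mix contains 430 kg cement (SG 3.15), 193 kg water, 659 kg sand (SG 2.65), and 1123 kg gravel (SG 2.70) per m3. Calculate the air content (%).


Vol cement = 430 / (3.15 * 1000) = 0.136508 m3
Vol water = 193 / 1000 = 0.193 m3
Vol sand = 659 / (2.65 * 1000) = 0.248679 m3
Vol gravel = 1123 / (2.70 * 1000) = 0.415926 m3
Total solid + water volume = 0.994113 m3
Air = (1 - 0.994113) * 100 = 0.59%

0.59


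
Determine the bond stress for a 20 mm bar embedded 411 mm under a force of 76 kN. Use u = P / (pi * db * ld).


u = P / (pi * db * ld)
= 76 * 1000 / (pi * 20 * 411)
= 2.943 MPa

2.943


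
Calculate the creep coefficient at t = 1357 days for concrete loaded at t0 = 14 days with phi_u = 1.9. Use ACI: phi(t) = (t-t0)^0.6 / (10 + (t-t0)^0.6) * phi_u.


dt = 1357 - 14 = 1343
phi = 1343^0.6 / (10 + 1343^0.6) * 1.9
= 1.677

1.677


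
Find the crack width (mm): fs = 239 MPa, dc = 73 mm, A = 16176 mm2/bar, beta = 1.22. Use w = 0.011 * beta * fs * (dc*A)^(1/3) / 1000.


w = 0.011 * beta * fs * (dc * A)^(1/3) / 1000
= 0.011 * 1.22 * 239 * (73 * 16176)^(1/3) / 1000
= 0.339 mm

0.339


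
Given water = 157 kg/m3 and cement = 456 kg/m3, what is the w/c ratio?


w/c = water / cement
w/c = 157 / 456 = 0.344

0.344


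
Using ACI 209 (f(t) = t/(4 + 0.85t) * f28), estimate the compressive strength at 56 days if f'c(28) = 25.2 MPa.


f(56) = 56 / (4 + 0.85 * 56) * 25.2
= 56 / 51.6 * 25.2
= 27.35 MPa

27.35


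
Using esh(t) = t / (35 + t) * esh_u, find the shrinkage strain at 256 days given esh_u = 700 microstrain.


esh(256) = 256 / (35 + 256) * 700
= 256 / 291 * 700
= 615.8 microstrain

615.8


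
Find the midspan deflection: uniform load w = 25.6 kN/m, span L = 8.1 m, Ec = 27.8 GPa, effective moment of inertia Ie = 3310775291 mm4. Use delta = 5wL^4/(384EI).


Convert: L = 8.1 m = 8100 mm, Ec = 27.8 GPa = 27800 MPa
delta = 5 * 25.6 * 8100^4 / (384 * 27800 * 3310775291)
= 15.59 mm

15.59


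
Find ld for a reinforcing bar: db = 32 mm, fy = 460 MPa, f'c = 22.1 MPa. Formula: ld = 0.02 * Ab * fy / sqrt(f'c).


Ab = pi * 32^2 / 4 = 804.248 mm2
ld = 0.02 * 804.248 * 460 / sqrt(22.1)
= 1573.9 mm

1573.9


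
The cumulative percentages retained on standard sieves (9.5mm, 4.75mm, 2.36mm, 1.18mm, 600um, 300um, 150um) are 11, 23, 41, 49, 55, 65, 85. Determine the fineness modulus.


FM = sum(cumulative % retained) / 100
= 329 / 100
= 3.29

3.29


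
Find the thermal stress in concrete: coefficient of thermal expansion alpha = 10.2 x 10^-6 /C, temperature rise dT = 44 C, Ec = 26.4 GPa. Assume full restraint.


sigma = alpha * dT * Ec
= 10.2e-6 * 44 * 26.4 * 1000
= 11.848 MPa

11.848


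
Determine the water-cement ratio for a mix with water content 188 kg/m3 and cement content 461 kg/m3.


w/c = water / cement
w/c = 188 / 461 = 0.408

0.408


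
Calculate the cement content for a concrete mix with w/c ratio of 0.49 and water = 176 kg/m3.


Cement = water / (w/c)
= 176 / 0.49
= 359.2 kg/m3

359.2


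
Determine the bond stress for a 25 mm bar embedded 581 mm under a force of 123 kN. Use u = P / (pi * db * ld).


u = P / (pi * db * ld)
= 123 * 1000 / (pi * 25 * 581)
= 2.695 MPa

2.695


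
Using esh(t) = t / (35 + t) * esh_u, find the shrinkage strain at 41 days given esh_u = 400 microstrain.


esh(41) = 41 / (35 + 41) * 400
= 41 / 76 * 400
= 215.8 microstrain

215.8


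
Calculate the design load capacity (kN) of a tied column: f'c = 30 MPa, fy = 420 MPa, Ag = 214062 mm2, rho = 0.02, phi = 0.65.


Ast = rho * Ag = 0.02 * 214062 = 4281.24 mm2
phi*Pn = 0.65 * 0.80 * (0.85 * 30 * (214062 - 4281.24) + 420 * 4281.24) / 1000
= 3716.72 kN

3716.72


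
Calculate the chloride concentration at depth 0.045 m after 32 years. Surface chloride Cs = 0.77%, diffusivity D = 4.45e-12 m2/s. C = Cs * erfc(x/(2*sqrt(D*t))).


t_seconds = 32 * 365.25 * 24 * 3600 = 1009843200.0 s
arg = 0.045 / (2 * sqrt(4.45e-12 * 1009843200.0))
= 0.3356
erfc(0.3356) = 0.635
C = 0.77 * 0.635 = 0.489%

0.489


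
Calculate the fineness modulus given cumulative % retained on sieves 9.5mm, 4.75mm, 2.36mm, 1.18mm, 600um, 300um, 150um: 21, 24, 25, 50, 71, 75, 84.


FM = sum(cumulative % retained) / 100
= 350 / 100
= 3.5

3.5


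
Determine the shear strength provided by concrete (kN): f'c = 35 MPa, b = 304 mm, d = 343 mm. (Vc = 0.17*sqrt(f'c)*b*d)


Vc = 0.17 * sqrt(35) * 304 * 343 / 1000
= 104.87 kN

104.87


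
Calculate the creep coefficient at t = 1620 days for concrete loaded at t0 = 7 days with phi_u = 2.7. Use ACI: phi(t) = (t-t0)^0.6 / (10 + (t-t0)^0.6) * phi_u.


dt = 1620 - 7 = 1613
phi = 1613^0.6 / (10 + 1613^0.6) * 2.7
= 2.413

2.413


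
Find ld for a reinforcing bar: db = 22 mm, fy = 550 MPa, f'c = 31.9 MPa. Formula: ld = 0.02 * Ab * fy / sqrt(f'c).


Ab = pi * 22^2 / 4 = 380.133 mm2
ld = 0.02 * 380.133 * 550 / sqrt(31.9)
= 740.3 mm

740.3


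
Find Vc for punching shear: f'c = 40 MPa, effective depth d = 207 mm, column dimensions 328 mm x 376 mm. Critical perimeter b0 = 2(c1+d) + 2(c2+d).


b0 = 2*(328 + 207) + 2*(376 + 207) = 2236 mm
Vc = 0.33 * sqrt(40) * 2236 * 207 / 1000
= 966.02 kN

966.02


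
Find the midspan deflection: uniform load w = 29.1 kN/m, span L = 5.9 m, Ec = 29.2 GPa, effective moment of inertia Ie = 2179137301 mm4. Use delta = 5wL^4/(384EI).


Convert: L = 5.9 m = 5900 mm, Ec = 29.2 GPa = 29200 MPa
delta = 5 * 29.1 * 5900^4 / (384 * 29200 * 2179137301)
= 7.22 mm

7.22


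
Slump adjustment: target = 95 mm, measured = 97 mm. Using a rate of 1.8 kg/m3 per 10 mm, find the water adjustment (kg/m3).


Difference = 95 - 97 = -2 mm
Water adjustment = -2 * 1.8 / 10 = -0.4 kg/m3

-0.4


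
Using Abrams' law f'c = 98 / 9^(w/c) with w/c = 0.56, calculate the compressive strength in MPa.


f'c = 98 / 9^0.56
= 98 / 3.423
= 28.63 MPa

28.63


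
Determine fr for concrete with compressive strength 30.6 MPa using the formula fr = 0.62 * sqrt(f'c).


fr = 0.62 * sqrt(30.6)
= 3.43 MPa

3.43


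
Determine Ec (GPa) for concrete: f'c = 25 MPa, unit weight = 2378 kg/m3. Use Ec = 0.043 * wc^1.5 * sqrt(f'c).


Ec = 0.043 * 2378^1.5 * sqrt(25) / 1000
= 24.93 GPa

24.93


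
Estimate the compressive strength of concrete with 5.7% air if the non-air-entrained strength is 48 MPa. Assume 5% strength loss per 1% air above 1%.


Strength loss = (5.7 - 1) * 5 = 23.5%
f'c = 48 * (1 - 23.5/100)
= 36.72 MPa

36.72


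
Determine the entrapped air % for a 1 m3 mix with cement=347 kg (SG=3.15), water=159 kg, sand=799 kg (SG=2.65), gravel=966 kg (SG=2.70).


Vol cement = 347 / (3.15 * 1000) = 0.110159 m3
Vol water = 159 / 1000 = 0.159 m3
Vol sand = 799 / (2.65 * 1000) = 0.301509 m3
Vol gravel = 966 / (2.70 * 1000) = 0.357778 m3
Total solid + water volume = 0.928446 m3
Air = (1 - 0.928446) * 100 = 7.16%

7.16


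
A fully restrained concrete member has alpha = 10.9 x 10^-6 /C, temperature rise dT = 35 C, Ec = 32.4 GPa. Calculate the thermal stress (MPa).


sigma = alpha * dT * Ec
= 10.9e-6 * 35 * 32.4 * 1000
= 12.361 MPa

12.361


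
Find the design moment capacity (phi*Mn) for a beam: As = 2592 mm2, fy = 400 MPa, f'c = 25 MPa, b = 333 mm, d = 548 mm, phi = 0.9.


a = As * fy / (0.85 * f'c * b)
= 2592 * 400 / (0.85 * 25 * 333)
= 146.5183 mm
Mn = As * fy * (d - a/2) / 10^6
= 492.2113 kN-m
phi*Mn = 0.9 * 492.2113 = 442.99 kN-m

442.99


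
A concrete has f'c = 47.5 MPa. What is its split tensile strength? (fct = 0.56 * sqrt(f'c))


fct = 0.56 * sqrt(47.5)
= 0.56 * 6.892
= 3.86 MPa

3.86


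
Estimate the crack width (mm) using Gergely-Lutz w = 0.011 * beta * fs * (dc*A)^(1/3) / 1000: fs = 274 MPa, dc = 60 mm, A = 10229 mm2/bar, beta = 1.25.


w = 0.011 * beta * fs * (dc * A)^(1/3) / 1000
= 0.011 * 1.25 * 274 * (60 * 10229)^(1/3) / 1000
= 0.32 mm

0.32


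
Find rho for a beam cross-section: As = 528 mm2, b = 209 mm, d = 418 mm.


rho = As / (b * d)
= 528 / (209 * 418)
= 0.006

0.006


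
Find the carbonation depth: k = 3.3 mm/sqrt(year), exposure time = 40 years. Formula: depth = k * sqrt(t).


depth = k * sqrt(t)
= 3.3 * sqrt(40)
= 20.87 mm

20.87


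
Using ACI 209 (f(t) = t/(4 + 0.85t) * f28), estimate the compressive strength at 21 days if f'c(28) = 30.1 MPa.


f(21) = 21 / (4 + 0.85 * 21) * 30.1
= 21 / 21.85 * 30.1
= 28.93 MPa

28.93


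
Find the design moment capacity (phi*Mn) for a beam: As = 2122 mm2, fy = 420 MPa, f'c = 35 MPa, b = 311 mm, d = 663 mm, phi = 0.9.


a = As * fy / (0.85 * f'c * b)
= 2122 * 420 / (0.85 * 35 * 311)
= 96.3268 mm
Mn = As * fy * (d - a/2) / 10^6
= 547.967 kN-m
phi*Mn = 0.9 * 547.967 = 493.17 kN-m

493.17


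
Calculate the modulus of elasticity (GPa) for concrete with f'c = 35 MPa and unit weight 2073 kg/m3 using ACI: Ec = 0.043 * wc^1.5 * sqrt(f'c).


Ec = 0.043 * 2073^1.5 * sqrt(35) / 1000
= 24.01 GPa

24.01


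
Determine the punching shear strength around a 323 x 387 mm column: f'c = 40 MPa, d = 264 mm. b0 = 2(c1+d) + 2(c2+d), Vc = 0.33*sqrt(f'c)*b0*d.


b0 = 2*(323 + 264) + 2*(387 + 264) = 2476 mm
Vc = 0.33 * sqrt(40) * 2476 * 264 / 1000
= 1364.26 kN

1364.26


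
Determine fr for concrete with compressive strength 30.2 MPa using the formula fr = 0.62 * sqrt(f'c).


fr = 0.62 * sqrt(30.2)
= 3.407 MPa

3.407


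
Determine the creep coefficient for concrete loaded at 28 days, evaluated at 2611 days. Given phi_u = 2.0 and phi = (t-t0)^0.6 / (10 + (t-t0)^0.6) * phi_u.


dt = 2611 - 28 = 2583
phi = 2583^0.6 / (10 + 2583^0.6) * 2.0
= 1.835

1.835


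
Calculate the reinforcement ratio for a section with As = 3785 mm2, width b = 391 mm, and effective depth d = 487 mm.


rho = As / (b * d)
= 3785 / (391 * 487)
= 0.0199

0.0199


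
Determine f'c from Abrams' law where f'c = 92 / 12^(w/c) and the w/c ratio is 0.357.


f'c = 92 / 12^0.357
= 92 / 2.428
= 37.89 MPa

37.89


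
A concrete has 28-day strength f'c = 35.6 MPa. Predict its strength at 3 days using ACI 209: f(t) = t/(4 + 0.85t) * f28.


f(3) = 3 / (4 + 0.85 * 3) * 35.6
= 3 / 6.55 * 35.6
= 16.31 MPa

16.31


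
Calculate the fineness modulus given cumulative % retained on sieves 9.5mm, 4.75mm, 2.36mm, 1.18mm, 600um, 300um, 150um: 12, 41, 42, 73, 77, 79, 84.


FM = sum(cumulative % retained) / 100
= 408 / 100
= 4.08

4.08


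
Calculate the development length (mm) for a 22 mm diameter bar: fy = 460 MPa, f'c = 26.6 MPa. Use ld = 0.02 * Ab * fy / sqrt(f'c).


Ab = pi * 22^2 / 4 = 380.133 mm2
ld = 0.02 * 380.133 * 460 / sqrt(26.6)
= 678.1 mm

678.1


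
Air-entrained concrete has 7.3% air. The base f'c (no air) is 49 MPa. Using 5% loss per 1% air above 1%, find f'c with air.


Strength loss = (7.3 - 1) * 5 = 31.5%
f'c = 49 * (1 - 31.5/100)
= 33.57 MPa

33.57


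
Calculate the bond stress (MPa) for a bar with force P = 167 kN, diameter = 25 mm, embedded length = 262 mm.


u = P / (pi * db * ld)
= 167 * 1000 / (pi * 25 * 262)
= 8.116 MPa

8.116


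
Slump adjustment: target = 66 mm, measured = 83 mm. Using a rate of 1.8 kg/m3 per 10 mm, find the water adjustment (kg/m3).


Difference = 66 - 83 = -17 mm
Water adjustment = -17 * 1.8 / 10 = -3.1 kg/m3

-3.1


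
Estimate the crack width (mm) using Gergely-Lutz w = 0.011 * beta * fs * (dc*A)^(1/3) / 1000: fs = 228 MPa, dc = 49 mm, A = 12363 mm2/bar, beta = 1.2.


w = 0.011 * beta * fs * (dc * A)^(1/3) / 1000
= 0.011 * 1.2 * 228 * (49 * 12363)^(1/3) / 1000
= 0.255 mm

0.255


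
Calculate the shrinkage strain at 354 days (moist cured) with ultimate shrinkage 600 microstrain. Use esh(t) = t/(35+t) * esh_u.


esh(354) = 354 / (35 + 354) * 600
= 354 / 389 * 600
= 546.0 microstrain

546.0


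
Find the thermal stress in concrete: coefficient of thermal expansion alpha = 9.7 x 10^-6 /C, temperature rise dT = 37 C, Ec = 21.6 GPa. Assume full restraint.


sigma = alpha * dT * Ec
= 9.7e-6 * 37 * 21.6 * 1000
= 7.752 MPa

7.752


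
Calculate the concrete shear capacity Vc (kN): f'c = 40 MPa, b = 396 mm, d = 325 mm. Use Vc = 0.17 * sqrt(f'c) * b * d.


Vc = 0.17 * sqrt(40) * 396 * 325 / 1000
= 138.37 kN

138.37


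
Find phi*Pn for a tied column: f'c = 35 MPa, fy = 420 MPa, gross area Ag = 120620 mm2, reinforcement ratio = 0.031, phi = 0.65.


Ast = rho * Ag = 0.031 * 120620 = 3739.22 mm2
phi*Pn = 0.65 * 0.80 * (0.85 * 35 * (120620 - 3739.22) + 420 * 3739.22) / 1000
= 2624.79 kN

2624.79


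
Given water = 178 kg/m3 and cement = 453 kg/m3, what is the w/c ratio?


w/c = water / cement
w/c = 178 / 453 = 0.393

0.393


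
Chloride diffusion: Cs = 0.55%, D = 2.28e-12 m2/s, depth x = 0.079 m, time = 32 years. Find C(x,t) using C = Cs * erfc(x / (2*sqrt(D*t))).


t_seconds = 32 * 365.25 * 24 * 3600 = 1009843200.0 s
arg = 0.079 / (2 * sqrt(2.28e-12 * 1009843200.0))
= 0.8232
erfc(0.8232) = 0.2444
C = 0.55 * 0.2444 = 0.1344%

0.1344


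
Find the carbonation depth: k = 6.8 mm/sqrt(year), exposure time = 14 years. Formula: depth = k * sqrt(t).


depth = k * sqrt(t)
= 6.8 * sqrt(14)
= 25.44 mm

25.44


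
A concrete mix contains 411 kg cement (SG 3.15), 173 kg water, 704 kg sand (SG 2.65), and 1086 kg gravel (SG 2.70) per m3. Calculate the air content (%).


Vol cement = 411 / (3.15 * 1000) = 0.130476 m3
Vol water = 173 / 1000 = 0.173 m3
Vol sand = 704 / (2.65 * 1000) = 0.26566 m3
Vol gravel = 1086 / (2.70 * 1000) = 0.402222 m3
Total solid + water volume = 0.971359 m3
Air = (1 - 0.971359) * 100 = 2.86%

2.86


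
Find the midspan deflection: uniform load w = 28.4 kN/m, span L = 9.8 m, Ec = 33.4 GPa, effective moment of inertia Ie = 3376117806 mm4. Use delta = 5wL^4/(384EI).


Convert: L = 9.8 m = 9800 mm, Ec = 33.4 GPa = 33400 MPa
delta = 5 * 28.4 * 9800^4 / (384 * 33400 * 3376117806)
= 30.25 mm

30.25


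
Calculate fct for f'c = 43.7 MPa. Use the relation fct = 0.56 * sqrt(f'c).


fct = 0.56 * sqrt(43.7)
= 0.56 * 6.611
= 3.702 MPa

3.702


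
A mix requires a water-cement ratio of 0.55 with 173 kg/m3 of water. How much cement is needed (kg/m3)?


Cement = water / (w/c)
= 173 / 0.55
= 314.5 kg/m3

314.5


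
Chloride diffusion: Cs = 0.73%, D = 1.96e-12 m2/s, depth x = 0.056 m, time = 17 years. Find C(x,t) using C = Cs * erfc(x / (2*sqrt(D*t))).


t_seconds = 17 * 365.25 * 24 * 3600 = 536479200.0 s
arg = 0.056 / (2 * sqrt(1.96e-12 * 536479200.0))
= 0.8635
erfc(0.8635) = 0.222
C = 0.73 * 0.222 = 0.1621%

0.1621


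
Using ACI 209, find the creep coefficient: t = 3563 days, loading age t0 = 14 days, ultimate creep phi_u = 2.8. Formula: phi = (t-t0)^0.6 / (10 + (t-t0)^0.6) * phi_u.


dt = 3563 - 14 = 3549
phi = 3549^0.6 / (10 + 3549^0.6) * 2.8
= 2.607

2.607


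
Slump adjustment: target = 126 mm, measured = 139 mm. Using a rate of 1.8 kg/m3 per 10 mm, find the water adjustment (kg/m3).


Difference = 126 - 139 = -13 mm
Water adjustment = -13 * 1.8 / 10 = -2.3 kg/m3

-2.3


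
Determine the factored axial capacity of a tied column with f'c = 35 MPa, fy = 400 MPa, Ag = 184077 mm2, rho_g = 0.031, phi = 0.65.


Ast = rho * Ag = 0.031 * 184077 = 5706.387 mm2
phi*Pn = 0.65 * 0.80 * (0.85 * 35 * (184077 - 5706.387) + 400 * 5706.387) / 1000
= 3946.32 kN

3946.32


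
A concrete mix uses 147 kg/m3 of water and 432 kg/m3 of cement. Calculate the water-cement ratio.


w/c = water / cement
w/c = 147 / 432 = 0.34

0.34


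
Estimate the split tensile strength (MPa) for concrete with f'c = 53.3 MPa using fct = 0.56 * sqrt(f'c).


fct = 0.56 * sqrt(53.3)
= 0.56 * 7.301
= 4.088 MPa

4.088


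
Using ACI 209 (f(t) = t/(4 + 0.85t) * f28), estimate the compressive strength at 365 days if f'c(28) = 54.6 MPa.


f(365) = 365 / (4 + 0.85 * 365) * 54.6
= 365 / 314.25 * 54.6
= 63.42 MPa

63.42


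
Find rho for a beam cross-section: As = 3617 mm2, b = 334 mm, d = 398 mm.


rho = As / (b * d)
= 3617 / (334 * 398)
= 0.0272

0.0272


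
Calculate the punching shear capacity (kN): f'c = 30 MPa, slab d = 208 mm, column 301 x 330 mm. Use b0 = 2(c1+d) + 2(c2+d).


b0 = 2*(301 + 208) + 2*(330 + 208) = 2094 mm
Vc = 0.33 * sqrt(30) * 2094 * 208 / 1000
= 787.25 kN

787.25


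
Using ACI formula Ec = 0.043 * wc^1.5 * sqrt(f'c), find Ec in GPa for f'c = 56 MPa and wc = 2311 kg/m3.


Ec = 0.043 * 2311^1.5 * sqrt(56) / 1000
= 35.75 GPa

35.75


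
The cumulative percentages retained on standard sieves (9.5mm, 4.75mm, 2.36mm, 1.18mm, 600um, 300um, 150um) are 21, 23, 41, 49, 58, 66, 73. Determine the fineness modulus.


FM = sum(cumulative % retained) / 100
= 331 / 100
= 3.31

3.31


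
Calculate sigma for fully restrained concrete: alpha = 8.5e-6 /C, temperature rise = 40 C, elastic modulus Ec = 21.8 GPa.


sigma = alpha * dT * Ec
= 8.5e-6 * 40 * 21.8 * 1000
= 7.412 MPa

7.412


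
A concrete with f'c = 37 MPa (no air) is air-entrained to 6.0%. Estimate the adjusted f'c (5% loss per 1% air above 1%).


Strength loss = (6.0 - 1) * 5 = 25.0%
f'c = 37 * (1 - 25.0/100)
= 27.75 MPa

27.75


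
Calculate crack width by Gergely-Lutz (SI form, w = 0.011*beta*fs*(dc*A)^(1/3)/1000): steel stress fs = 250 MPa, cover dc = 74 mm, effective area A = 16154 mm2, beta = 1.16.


w = 0.011 * beta * fs * (dc * A)^(1/3) / 1000
= 0.011 * 1.16 * 250 * (74 * 16154)^(1/3) / 1000
= 0.339 mm

0.339


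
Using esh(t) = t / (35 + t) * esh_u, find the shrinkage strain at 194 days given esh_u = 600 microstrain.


esh(194) = 194 / (35 + 194) * 600
= 194 / 229 * 600
= 508.3 microstrain

508.3


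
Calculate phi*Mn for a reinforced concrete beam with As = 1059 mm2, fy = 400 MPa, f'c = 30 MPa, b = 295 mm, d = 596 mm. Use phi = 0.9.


a = As * fy / (0.85 * f'c * b)
= 1059 * 400 / (0.85 * 30 * 295)
= 56.3111 mm
Mn = As * fy * (d - a/2) / 10^6
= 240.5389 kN-m
phi*Mn = 0.9 * 240.5389 = 216.49 kN-m

216.49


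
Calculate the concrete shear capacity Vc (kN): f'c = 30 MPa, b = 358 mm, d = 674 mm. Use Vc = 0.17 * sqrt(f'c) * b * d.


Vc = 0.17 * sqrt(30) * 358 * 674 / 1000
= 224.67 kN

224.67


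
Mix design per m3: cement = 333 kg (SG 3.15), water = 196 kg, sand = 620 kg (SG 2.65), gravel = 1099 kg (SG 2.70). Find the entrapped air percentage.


Vol cement = 333 / (3.15 * 1000) = 0.105714 m3
Vol water = 196 / 1000 = 0.196 m3
Vol sand = 620 / (2.65 * 1000) = 0.233962 m3
Vol gravel = 1099 / (2.70 * 1000) = 0.407037 m3
Total solid + water volume = 0.942714 m3
Air = (1 - 0.942714) * 100 = 5.73%

5.73


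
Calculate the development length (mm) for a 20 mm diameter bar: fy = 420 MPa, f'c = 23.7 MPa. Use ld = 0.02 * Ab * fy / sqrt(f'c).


Ab = pi * 20^2 / 4 = 314.159 mm2
ld = 0.02 * 314.159 * 420 / sqrt(23.7)
= 542.1 mm

542.1
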